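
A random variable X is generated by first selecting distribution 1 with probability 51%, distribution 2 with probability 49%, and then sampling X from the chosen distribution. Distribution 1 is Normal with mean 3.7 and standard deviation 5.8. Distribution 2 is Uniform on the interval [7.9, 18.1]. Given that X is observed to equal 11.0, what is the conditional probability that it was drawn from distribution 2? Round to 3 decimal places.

Likelihoods f(11.0 | ·): 1: 0.0311525; 2: 0.0980392.
Posterior ∝ prior × likelihood. Numerator for 2: 0.49·0.0980392 = 0.0480392.
Normalizing constant: 0.51·0.0311525 + 0.49·0.0980392 = 0.063927.
P(2 | observation) = 0.0480392 / 0.063927 = 0.75147.

0.751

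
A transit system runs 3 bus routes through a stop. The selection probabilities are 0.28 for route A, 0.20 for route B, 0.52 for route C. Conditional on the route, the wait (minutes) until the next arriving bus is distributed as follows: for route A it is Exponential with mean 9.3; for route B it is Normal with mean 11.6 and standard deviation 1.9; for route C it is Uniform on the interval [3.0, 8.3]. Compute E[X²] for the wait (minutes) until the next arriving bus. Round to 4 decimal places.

For each component E[X²] = Var + (mean)², giving A: 172.98; B: 138.17; C: 34.2633.
Overall E[X²] = 0.28·172.98 + 0.2·138.17 + 0.52·34.2633 = 93.8853.

93.8853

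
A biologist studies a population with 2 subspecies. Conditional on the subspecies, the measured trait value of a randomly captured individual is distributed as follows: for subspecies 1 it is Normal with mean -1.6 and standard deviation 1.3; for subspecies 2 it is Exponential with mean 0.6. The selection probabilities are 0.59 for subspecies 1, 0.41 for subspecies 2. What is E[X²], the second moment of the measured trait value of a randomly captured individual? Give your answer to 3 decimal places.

2.803

For each component E[X²] = Var + (mean)², giving 1: 4.25; 2: 0.72.
Overall E[X²] = 0.59·4.25 + 0.41·0.72 = 2.8027.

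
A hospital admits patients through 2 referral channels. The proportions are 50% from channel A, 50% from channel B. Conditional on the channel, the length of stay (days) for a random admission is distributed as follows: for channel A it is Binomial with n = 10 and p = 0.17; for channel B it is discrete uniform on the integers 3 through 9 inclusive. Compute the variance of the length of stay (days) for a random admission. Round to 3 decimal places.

7.328

Per component, A: μ=1.7, E[X²]=4.301; B: μ=6, E[X²]=40.
E[X] = 0.5·1.7 + 0.5·6 = 3.85.
E[X²] = 0.5·4.301 + 0.5·40 = 22.1505.
Var(X) = E[X²] − (E[X])² = 22.1505 − 14.8225 = 7.328.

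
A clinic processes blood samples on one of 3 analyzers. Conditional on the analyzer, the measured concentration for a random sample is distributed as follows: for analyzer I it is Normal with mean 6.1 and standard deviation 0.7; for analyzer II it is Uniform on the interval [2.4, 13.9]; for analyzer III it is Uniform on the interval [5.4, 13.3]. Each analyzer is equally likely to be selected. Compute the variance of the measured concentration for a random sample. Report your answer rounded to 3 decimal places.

7.371

Per component, I: μ=6.1, E[X²]=37.7; II: μ=8.15, E[X²]=77.4433; III: μ=9.35, E[X²]=92.6233.
E[X] = 0.333333·6.1 + 0.333333·8.15 + 0.333333·9.35 = 7.86667.
E[X²] = 0.333333·37.7 + 0.333333·77.4433 + 0.333333·92.6233 = 69.2556.
Var(X) = E[X²] − (E[X])² = 69.2556 − 61.8844 = 7.37111.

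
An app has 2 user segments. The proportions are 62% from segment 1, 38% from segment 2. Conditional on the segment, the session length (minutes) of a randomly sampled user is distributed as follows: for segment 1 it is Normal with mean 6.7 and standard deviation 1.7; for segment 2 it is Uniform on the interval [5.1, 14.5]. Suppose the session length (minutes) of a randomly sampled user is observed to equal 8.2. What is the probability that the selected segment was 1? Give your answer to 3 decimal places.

0.709

Likelihoods f(8.2 | ·): 1: 0.159002; 2: 0.106383.
Posterior ∝ prior × likelihood. Numerator for 1: 0.62·0.159002 = 0.0985811.
Normalizing constant: 0.62·0.159002 + 0.38·0.106383 = 0.139007.
P(1 | observation) = 0.0985811 / 0.139007 = 0.709183.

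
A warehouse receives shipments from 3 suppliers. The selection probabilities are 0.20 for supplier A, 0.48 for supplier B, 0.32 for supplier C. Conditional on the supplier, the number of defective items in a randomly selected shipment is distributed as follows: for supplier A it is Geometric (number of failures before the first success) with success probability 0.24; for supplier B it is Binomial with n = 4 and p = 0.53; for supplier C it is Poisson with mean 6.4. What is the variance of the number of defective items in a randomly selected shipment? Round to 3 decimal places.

Per component, A: μ=3.16667, E[X²]=23.2222; B: μ=2.12, E[X²]=5.4908; C: μ=6.4, E[X²]=47.36.
E[X] = 0.2·3.16667 + 0.48·2.12 + 0.32·6.4 = 3.69893.
E[X²] = 0.2·23.2222 + 0.48·5.4908 + 0.32·47.36 = 22.4352.
Var(X) = E[X²] − (E[X])² = 22.4352 − 13.6821 = 8.75312.

8.753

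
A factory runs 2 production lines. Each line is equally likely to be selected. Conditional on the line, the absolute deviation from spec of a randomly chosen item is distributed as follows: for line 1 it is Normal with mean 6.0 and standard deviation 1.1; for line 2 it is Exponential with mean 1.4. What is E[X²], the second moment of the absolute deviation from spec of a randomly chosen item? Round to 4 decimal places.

20.5650

For each component E[X²] = Var + (mean)², giving 1: 37.21; 2: 3.92.
Overall E[X²] = 0.5·37.21 + 0.5·3.92 = 20.565.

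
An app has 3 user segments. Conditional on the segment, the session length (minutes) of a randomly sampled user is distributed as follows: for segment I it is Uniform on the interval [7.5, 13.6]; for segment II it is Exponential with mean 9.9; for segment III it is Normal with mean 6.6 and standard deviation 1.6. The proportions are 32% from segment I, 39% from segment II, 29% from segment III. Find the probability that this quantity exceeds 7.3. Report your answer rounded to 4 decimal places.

0.6025

Conditional on each segment, P(X > 7.3): I: 1; II: 0.478369; III: 0.330874.
By total probability, P(X > 7.3) = 0.32·1 + 0.39·0.478369 + 0.29·0.330874 = 0.602517.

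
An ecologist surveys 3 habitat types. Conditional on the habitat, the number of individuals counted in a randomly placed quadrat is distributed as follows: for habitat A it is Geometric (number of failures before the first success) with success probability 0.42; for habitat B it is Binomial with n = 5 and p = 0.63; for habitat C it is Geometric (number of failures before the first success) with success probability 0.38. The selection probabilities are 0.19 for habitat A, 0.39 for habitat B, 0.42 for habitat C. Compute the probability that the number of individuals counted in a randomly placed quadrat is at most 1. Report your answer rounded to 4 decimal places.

Conditional on each habitat, P(X ≤ 1): A: 0.6636; B: 0.0659705; C: 0.6156.
By total probability, P(X ≤ 1) = 0.19·0.6636 + 0.39·0.0659705 + 0.42·0.6156 = 0.410364.

0.4104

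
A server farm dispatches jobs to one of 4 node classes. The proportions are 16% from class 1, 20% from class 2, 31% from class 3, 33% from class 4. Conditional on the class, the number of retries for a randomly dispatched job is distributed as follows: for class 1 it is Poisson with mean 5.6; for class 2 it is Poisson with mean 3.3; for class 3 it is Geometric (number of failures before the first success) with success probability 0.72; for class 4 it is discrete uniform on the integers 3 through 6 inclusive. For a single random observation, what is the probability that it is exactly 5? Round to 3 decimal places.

Conditional on each class, P(X = 5): 1: 0.169711; 2: 0.120286; 3: 0.00123915; 4: 0.25.
By total probability, P(X = 5) = 0.16·0.169711 + 0.2·0.120286 + 0.31·0.00123915 + 0.33·0.25 = 0.134095.

0.134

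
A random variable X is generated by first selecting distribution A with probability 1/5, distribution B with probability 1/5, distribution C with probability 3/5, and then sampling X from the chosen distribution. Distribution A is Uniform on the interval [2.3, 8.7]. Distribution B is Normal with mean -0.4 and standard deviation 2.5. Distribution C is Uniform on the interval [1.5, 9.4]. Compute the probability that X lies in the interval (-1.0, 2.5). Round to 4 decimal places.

Conditional on each component, P(-1.0 < X < 2.5): A: 0.03125; B: 0.47181; C: 0.126582.
By total probability, P(-1.0 < X < 2.5) = 0.2·0.03125 + 0.2·0.47181 + 0.6·0.126582 = 0.176561.

0.1766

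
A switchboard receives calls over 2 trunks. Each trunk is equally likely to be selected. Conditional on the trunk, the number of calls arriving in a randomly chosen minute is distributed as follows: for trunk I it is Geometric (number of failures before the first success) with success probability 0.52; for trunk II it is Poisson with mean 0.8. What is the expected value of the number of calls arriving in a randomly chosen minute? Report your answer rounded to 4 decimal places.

0.8615

Component means — I: 0.923077; II: 0.8.
E[X] = 0.5·0.923077 + 0.5·0.8 = 0.861538.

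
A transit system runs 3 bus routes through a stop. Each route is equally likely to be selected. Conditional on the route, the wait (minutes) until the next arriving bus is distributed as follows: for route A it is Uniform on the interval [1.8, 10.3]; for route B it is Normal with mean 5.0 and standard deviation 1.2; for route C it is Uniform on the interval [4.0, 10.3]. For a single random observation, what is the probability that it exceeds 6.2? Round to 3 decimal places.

Conditional on each route, P(X > 6.2): A: 0.482353; B: 0.158655; C: 0.650794.
By total probability, P(X > 6.2) = 0.333333·0.482353 + 0.333333·0.158655 + 0.333333·0.650794 = 0.430601.

0.431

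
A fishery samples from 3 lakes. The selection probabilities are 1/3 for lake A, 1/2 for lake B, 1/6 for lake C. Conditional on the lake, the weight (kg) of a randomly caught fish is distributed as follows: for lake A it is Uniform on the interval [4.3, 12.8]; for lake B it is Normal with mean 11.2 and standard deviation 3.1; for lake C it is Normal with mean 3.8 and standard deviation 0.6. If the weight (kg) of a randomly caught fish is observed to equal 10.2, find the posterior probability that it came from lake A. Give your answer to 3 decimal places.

Likelihoods f(10.2 | ·): A: 0.117647; B: 0.122167; C: 1.30686e-25.
Posterior ∝ prior × likelihood. Numerator for A: 0.333333·0.117647 = 0.0392157.
Normalizing constant: 0.333333·0.117647 + 0.5·0.122167 + 0.166667·1.30686e-25 = 0.100299.
P(A | observation) = 0.0392157 / 0.100299 = 0.390988.

0.391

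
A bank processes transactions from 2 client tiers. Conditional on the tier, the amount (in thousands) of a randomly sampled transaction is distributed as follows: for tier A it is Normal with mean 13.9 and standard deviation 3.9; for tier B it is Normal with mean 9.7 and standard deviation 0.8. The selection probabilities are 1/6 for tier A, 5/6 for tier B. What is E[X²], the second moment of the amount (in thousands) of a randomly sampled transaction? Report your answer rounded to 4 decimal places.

113.6783

For each component E[X²] = Var + (mean)², giving A: 208.42; B: 94.73.
Overall E[X²] = 0.166667·208.42 + 0.833333·94.73 = 113.678.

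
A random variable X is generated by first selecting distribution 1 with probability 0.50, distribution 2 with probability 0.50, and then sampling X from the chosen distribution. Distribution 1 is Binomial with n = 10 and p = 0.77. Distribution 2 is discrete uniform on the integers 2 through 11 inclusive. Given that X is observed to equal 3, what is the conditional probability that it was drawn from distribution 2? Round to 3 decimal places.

Likelihoods P(X=3 | ·): 1: 0.0018653; 2: 0.1.
Posterior ∝ prior × likelihood. Numerator for 2: 0.5·0.1 = 0.05.
Normalizing constant: 0.5·0.0018653 + 0.5·0.1 = 0.0509326.
P(2 | observation) = 0.05 / 0.0509326 = 0.981689.

0.982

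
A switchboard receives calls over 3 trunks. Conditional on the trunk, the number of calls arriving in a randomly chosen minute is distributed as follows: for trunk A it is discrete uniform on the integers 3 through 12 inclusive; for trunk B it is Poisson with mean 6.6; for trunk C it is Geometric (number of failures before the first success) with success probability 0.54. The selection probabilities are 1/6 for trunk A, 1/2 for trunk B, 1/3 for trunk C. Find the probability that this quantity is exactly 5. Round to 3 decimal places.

0.091

Conditional on each trunk, P(X = 5): A: 0.1; B: 0.141969; C: 0.011122.
By total probability, P(X = 5) = 0.166667·0.1 + 0.5·0.141969 + 0.333333·0.011122 = 0.0913587.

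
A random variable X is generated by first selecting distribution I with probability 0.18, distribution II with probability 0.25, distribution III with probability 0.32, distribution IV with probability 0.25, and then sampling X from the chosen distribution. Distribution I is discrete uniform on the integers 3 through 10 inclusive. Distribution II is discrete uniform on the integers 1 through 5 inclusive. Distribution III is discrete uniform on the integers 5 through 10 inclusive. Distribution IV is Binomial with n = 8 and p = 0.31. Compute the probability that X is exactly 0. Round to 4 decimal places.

Conditional on each component, P(X = 0): I: 0; II: 0; III: 0; IV: 0.0513798.
By total probability, P(X = 0) = 0.18·0 + 0.25·0 + 0.32·0 + 0.25·0.0513798 = 0.012845.

0.0128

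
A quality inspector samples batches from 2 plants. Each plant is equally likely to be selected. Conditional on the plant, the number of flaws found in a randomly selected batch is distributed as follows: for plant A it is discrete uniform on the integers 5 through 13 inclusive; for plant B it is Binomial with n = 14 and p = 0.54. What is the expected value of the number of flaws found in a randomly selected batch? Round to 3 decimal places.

Component means — A: 9; B: 7.56.
E[X] = 0.5·9 + 0.5·7.56 = 8.28.

8.280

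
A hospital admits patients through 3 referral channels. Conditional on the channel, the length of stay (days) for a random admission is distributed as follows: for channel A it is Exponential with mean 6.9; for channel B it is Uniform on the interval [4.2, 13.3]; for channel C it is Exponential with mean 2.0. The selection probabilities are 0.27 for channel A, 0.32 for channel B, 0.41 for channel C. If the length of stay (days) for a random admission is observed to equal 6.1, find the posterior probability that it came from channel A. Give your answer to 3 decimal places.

Likelihoods f(6.1 | ·): A: 0.05987; B: 0.10989; C: 0.0236795.
Posterior ∝ prior × likelihood. Numerator for A: 0.27·0.05987 = 0.0161649.
Normalizing constant: 0.27·0.05987 + 0.32·0.10989 + 0.41·0.0236795 = 0.0610383.
P(A | observation) = 0.0161649 / 0.0610383 = 0.264832.

0.265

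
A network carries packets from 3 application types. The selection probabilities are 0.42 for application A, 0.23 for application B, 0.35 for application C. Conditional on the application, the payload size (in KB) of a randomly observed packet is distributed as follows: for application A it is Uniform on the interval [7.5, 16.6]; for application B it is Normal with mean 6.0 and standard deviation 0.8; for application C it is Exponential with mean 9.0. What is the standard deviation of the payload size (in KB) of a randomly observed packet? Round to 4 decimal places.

6.0847

Per component, A: μ=12.05, E[X²]=152.103; B: μ=6, E[X²]=36.64; C: μ=9, E[X²]=162.
E[X] = 0.42·12.05 + 0.23·6 + 0.35·9 = 9.591.
E[X²] = 0.42·152.103 + 0.23·36.64 + 0.35·162 = 129.011.
Var(X) = E[X²] − (E[X])² = 129.011 − 91.9873 = 37.0233.
SD(X) = √37.0233 = 6.08468.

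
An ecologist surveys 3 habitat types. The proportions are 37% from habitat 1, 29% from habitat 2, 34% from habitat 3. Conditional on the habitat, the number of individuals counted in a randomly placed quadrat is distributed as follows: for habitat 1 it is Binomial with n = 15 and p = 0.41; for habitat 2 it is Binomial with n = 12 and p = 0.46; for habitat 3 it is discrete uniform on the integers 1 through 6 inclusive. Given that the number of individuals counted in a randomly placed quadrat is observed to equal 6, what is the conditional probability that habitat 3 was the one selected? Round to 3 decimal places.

0.289

Likelihoods P(X=6 | ·): 1: 0.205956; 2: 0.217061; 3: 0.166667.
Posterior ∝ prior × likelihood. Numerator for 3: 0.34·0.166667 = 0.0566667.
Normalizing constant: 0.37·0.205956 + 0.29·0.217061 + 0.34·0.166667 = 0.195818.
P(3 | observation) = 0.0566667 / 0.195818 = 0.289384.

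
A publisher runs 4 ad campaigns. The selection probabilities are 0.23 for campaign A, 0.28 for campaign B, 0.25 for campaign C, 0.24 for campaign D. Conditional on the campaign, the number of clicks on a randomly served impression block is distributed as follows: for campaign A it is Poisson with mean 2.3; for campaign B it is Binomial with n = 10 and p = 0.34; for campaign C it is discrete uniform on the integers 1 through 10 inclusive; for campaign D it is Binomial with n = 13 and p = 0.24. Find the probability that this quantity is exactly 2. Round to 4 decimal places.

0.1911

Conditional on each campaign, P(X = 2): A: 0.265185; B: 0.187293; C: 0.1; D: 0.219516.
By total probability, P(X = 2) = 0.23·0.265185 + 0.28·0.187293 + 0.25·0.1 + 0.24·0.219516 = 0.191118.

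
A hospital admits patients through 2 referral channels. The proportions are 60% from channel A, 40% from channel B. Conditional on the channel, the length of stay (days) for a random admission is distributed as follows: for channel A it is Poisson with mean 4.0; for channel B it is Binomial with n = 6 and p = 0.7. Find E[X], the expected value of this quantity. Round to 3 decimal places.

4.080

Component means — A: 4; B: 4.2.
E[X] = 0.6·4 + 0.4·4.2 = 4.08.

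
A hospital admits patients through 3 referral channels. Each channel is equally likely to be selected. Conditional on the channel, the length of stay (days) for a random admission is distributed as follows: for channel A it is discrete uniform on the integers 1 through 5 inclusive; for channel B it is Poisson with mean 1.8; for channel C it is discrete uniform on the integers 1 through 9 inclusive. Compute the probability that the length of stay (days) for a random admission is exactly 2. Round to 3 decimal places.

0.193

Conditional on each channel, P(X = 2): A: 0.2; B: 0.267784; C: 0.111111.
By total probability, P(X = 2) = 0.333333·0.2 + 0.333333·0.267784 + 0.333333·0.111111 = 0.192965.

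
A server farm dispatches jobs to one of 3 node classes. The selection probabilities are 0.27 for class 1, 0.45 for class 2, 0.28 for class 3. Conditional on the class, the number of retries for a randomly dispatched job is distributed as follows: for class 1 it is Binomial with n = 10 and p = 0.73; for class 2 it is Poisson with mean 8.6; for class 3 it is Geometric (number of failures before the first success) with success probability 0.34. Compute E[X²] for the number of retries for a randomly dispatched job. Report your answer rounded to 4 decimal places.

54.7262

For each component E[X²] = Var + (mean)², giving 1: 55.261; 2: 82.56; 3: 9.47751.
Overall E[X²] = 0.27·55.261 + 0.45·82.56 + 0.28·9.47751 = 54.7262.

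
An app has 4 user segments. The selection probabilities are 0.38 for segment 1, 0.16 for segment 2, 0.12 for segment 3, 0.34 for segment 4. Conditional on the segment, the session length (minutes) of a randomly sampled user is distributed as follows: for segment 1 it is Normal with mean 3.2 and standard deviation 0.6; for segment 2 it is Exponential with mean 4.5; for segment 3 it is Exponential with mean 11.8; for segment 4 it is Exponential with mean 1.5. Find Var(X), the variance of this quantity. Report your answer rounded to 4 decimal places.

Per component, 1: μ=3.2, E[X²]=10.6; 2: μ=4.5, E[X²]=40.5; 3: μ=11.8, E[X²]=278.48; 4: μ=1.5, E[X²]=4.5.
E[X] = 0.38·3.2 + 0.16·4.5 + 0.12·11.8 + 0.34·1.5 = 3.862.
E[X²] = 0.38·10.6 + 0.16·40.5 + 0.12·278.48 + 0.34·4.5 = 45.4556.
Var(X) = E[X²] − (E[X])² = 45.4556 − 14.915 = 30.5406.

30.5406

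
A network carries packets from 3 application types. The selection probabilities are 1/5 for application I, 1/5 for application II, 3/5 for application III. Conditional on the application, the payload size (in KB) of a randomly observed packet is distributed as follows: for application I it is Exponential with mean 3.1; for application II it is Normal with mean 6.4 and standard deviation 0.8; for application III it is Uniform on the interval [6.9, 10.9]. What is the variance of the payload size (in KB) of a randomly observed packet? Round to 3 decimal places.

Per component, I: μ=3.1, E[X²]=19.22; II: μ=6.4, E[X²]=41.6; III: μ=8.9, E[X²]=80.5433.
E[X] = 0.2·3.1 + 0.2·6.4 + 0.6·8.9 = 7.24.
E[X²] = 0.2·19.22 + 0.2·41.6 + 0.6·80.5433 = 60.49.
Var(X) = E[X²] − (E[X])² = 60.49 − 52.4176 = 8.0724.

8.072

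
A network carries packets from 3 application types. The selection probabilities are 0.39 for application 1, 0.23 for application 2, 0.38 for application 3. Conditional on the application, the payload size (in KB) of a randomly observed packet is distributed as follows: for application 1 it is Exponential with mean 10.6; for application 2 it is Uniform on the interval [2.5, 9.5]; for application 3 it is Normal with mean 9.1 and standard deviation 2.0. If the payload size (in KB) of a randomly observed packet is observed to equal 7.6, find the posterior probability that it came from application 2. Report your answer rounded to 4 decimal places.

0.3041

Likelihoods f(7.6 | ·): 1: 0.0460589; 2: 0.142857; 3: 0.150569.
Posterior ∝ prior × likelihood. Numerator for 2: 0.23·0.142857 = 0.0328571.
Normalizing constant: 0.39·0.0460589 + 0.23·0.142857 + 0.38·0.150569 = 0.108036.
P(2 | observation) = 0.0328571 / 0.108036 = 0.304131.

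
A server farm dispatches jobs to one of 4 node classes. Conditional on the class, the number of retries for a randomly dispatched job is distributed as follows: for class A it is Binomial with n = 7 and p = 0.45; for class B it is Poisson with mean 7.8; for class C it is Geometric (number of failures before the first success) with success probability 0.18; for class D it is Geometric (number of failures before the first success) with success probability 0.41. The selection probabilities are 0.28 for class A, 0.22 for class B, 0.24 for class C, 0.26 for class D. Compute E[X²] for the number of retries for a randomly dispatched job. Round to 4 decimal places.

For each component E[X²] = Var + (mean)², giving A: 11.655; B: 68.64; C: 46.0617; D: 5.58061.
Overall E[X²] = 0.28·11.655 + 0.22·68.64 + 0.24·46.0617 + 0.26·5.58061 = 30.87.

30.8700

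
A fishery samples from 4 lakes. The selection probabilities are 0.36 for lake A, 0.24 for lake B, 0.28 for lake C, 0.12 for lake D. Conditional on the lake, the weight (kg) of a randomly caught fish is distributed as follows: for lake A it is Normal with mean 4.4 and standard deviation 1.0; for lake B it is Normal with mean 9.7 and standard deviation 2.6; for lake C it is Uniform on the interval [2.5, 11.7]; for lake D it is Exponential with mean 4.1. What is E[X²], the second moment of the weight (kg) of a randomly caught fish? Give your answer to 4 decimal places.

For each component E[X²] = Var + (mean)², giving A: 20.36; B: 100.85; C: 57.4633; D: 33.62.
Overall E[X²] = 0.36·20.36 + 0.24·100.85 + 0.28·57.4633 + 0.12·33.62 = 51.6577.

51.6577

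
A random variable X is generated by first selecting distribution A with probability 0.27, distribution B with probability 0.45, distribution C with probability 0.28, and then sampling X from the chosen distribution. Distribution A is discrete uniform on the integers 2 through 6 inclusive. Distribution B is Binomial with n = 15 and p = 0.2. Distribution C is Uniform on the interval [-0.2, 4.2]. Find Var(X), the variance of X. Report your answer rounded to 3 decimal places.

Per component, A: μ=4, E[X²]=18; B: μ=3, E[X²]=11.4; C: μ=2, E[X²]=5.61333.
E[X] = 0.27·4 + 0.45·3 + 0.28·2 = 2.99.
E[X²] = 0.27·18 + 0.45·11.4 + 0.28·5.61333 = 11.5617.
Var(X) = E[X²] − (E[X])² = 11.5617 − 8.9401 = 2.62163.

2.622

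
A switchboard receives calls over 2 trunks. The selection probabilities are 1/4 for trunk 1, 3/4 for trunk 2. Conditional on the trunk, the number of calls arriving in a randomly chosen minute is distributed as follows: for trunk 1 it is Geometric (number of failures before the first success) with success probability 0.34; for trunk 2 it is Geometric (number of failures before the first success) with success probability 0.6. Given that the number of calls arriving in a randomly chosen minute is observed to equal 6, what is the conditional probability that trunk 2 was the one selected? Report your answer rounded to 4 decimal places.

0.2078

Likelihoods P(X=6 | ·): 1: 0.0281023; 2: 0.0024576.
Posterior ∝ prior × likelihood. Numerator for 2: 0.75·0.0024576 = 0.0018432.
Normalizing constant: 0.25·0.0281023 + 0.75·0.0024576 = 0.00886879.
P(2 | observation) = 0.0018432 / 0.00886879 = 0.20783.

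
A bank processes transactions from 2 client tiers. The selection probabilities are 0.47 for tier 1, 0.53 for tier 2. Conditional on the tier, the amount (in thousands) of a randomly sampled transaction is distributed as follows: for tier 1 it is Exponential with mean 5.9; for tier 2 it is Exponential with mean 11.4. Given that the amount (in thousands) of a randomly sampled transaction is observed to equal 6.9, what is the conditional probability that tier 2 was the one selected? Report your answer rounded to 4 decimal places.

0.5064

Likelihoods f(6.9 | ·): 1: 0.0526313; 2: 0.0478887.
Posterior ∝ prior × likelihood. Numerator for 2: 0.53·0.0478887 = 0.025381.
Normalizing constant: 0.47·0.0526313 + 0.53·0.0478887 = 0.0501177.
P(2 | observation) = 0.025381 / 0.0501177 = 0.506428.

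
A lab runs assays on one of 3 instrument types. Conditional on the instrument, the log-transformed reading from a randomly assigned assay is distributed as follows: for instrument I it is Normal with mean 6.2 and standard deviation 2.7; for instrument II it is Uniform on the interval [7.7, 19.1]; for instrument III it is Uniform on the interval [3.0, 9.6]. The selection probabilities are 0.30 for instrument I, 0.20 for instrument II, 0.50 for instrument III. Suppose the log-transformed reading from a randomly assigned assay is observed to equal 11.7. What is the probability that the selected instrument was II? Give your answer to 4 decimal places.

0.7591

Likelihoods f(11.7 | ·): I: 0.0185562; II: 0.0877193; III: 0.
Posterior ∝ prior × likelihood. Numerator for II: 0.2·0.0877193 = 0.0175439.
Normalizing constant: 0.3·0.0185562 + 0.2·0.0877193 + 0.5·0 = 0.0231107.
P(II | observation) = 0.0175439 / 0.0231107 = 0.759122.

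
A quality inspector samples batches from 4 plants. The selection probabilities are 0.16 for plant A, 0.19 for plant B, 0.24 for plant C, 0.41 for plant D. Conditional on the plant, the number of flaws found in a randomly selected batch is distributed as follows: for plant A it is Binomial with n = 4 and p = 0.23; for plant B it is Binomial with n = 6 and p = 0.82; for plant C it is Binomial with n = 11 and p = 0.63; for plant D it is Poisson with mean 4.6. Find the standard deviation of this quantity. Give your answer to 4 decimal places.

2.5042

Per component, A: μ=0.92, E[X²]=1.5548; B: μ=4.92, E[X²]=25.092; C: μ=6.93, E[X²]=50.589; D: μ=4.6, E[X²]=25.76.
E[X] = 0.16·0.92 + 0.19·4.92 + 0.24·6.93 + 0.41·4.6 = 4.6312.
E[X²] = 0.16·1.5548 + 0.19·25.092 + 0.24·50.589 + 0.41·25.76 = 27.7192.
Var(X) = E[X²] − (E[X])² = 27.7192 − 21.448 = 6.27119.
SD(X) = √6.27119 = 2.50424.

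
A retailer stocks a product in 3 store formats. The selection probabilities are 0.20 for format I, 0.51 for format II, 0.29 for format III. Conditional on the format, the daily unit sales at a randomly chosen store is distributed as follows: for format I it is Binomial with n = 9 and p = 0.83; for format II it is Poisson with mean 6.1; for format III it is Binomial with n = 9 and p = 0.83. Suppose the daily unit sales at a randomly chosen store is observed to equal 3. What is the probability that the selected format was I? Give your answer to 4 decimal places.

0.0053

Likelihoods P(X=3 | ·): I: 0.00115933; II: 0.0848481; III: 0.00115933.
Posterior ∝ prior × likelihood. Numerator for I: 0.2·0.00115933 = 0.000231866.
Normalizing constant: 0.2·0.00115933 + 0.51·0.0848481 + 0.29·0.00115933 = 0.0438406.
P(I | observation) = 0.000231866 / 0.0438406 = 0.00528884.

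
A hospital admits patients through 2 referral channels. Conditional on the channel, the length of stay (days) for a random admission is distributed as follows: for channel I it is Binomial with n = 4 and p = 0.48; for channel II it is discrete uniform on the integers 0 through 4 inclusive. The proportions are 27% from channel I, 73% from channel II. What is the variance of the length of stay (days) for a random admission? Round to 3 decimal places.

1.731

Per component, I: μ=1.92, E[X²]=4.6848; II: μ=2, E[X²]=6.
E[X] = 0.27·1.92 + 0.73·2 = 1.9784.
E[X²] = 0.27·4.6848 + 0.73·6 = 5.6449.
Var(X) = E[X²] − (E[X])² = 5.6449 − 3.91407 = 1.73083.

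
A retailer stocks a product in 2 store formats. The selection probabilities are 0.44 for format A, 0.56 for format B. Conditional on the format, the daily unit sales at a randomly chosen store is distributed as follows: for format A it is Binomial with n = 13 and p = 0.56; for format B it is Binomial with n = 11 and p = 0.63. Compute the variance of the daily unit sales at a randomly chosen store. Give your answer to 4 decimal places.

Per component, A: μ=7.28, E[X²]=56.2016; B: μ=6.93, E[X²]=50.589.
E[X] = 0.44·7.28 + 0.56·6.93 = 7.084.
E[X²] = 0.44·56.2016 + 0.56·50.589 = 53.0585.
Var(X) = E[X²] − (E[X])² = 53.0585 − 50.1831 = 2.87549.

2.8755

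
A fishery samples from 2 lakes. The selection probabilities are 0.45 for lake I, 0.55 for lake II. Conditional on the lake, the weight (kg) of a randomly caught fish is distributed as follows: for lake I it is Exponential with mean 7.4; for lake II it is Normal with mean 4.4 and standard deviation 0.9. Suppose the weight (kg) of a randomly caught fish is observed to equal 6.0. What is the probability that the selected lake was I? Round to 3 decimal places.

Likelihoods f(6.0 | ·): I: 0.0600672; II: 0.0912799.
Posterior ∝ prior × likelihood. Numerator for I: 0.45·0.0600672 = 0.0270303.
Normalizing constant: 0.45·0.0600672 + 0.55·0.0912799 = 0.0772342.
P(I | observation) = 0.0270303 / 0.0772342 = 0.349978.

0.350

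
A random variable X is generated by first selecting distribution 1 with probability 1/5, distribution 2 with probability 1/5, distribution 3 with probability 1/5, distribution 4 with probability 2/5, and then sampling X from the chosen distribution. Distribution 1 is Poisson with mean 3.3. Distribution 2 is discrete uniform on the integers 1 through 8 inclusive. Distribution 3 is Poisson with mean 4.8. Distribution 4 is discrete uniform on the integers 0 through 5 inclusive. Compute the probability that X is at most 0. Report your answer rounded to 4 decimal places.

Conditional on each component, P(X ≤ 0): 1: 0.0368832; 2: 0; 3: 0.00822975; 4: 0.166667.
By total probability, P(X ≤ 0) = 0.2·0.0368832 + 0.2·0 + 0.2·0.00822975 + 0.4·0.166667 = 0.0756892.

0.0757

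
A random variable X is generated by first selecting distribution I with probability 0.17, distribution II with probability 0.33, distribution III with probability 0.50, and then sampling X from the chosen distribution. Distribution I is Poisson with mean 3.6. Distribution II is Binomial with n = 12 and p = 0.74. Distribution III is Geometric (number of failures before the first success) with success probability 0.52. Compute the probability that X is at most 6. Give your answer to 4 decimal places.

Conditional on each component, P(X ≤ 6): I: 0.926727; II: 0.0646244; III: 0.994129.
By total probability, P(X ≤ 6) = 0.17·0.926727 + 0.33·0.0646244 + 0.5·0.994129 = 0.675934.

0.6759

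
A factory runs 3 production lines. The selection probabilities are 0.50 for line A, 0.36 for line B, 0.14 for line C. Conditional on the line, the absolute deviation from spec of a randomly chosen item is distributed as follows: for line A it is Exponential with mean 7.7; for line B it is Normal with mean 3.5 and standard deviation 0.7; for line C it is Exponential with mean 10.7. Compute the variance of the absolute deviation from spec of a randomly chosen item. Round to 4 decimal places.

Per component, A: μ=7.7, E[X²]=118.58; B: μ=3.5, E[X²]=12.74; C: μ=10.7, E[X²]=228.98.
E[X] = 0.5·7.7 + 0.36·3.5 + 0.14·10.7 = 6.608.
E[X²] = 0.5·118.58 + 0.36·12.74 + 0.14·228.98 = 95.9336.
Var(X) = E[X²] − (E[X])² = 95.9336 − 43.6657 = 52.2679.

52.2679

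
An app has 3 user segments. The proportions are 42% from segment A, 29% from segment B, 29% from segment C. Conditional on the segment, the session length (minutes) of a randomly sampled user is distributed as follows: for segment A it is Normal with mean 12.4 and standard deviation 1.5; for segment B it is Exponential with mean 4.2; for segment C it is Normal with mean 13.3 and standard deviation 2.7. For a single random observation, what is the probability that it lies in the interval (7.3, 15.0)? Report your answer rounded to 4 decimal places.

0.6548

Conditional on each segment, P(7.3 < X < 15.0): A: 0.958145; B: 0.147739; C: 0.722397.
By total probability, P(7.3 < X < 15.0) = 0.42·0.958145 + 0.29·0.147739 + 0.29·0.722397 = 0.654761.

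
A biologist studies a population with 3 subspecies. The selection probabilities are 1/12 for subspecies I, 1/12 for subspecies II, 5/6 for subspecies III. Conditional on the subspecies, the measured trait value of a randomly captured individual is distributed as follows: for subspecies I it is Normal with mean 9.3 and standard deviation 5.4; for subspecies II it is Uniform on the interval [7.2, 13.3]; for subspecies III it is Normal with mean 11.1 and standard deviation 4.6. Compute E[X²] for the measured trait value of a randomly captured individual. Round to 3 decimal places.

For each component E[X²] = Var + (mean)², giving I: 115.65; II: 108.163; III: 144.37.
Overall E[X²] = 0.0833333·115.65 + 0.0833333·108.163 + 0.833333·144.37 = 138.959.

138.959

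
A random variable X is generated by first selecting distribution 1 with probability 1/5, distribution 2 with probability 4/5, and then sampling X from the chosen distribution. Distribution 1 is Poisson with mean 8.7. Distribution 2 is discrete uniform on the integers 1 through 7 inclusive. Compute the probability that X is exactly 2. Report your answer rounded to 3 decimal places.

0.116

Conditional on each component, P(X = 2): 1: 0.00630444; 2: 0.142857.
By total probability, P(X = 2) = 0.2·0.00630444 + 0.8·0.142857 = 0.115547.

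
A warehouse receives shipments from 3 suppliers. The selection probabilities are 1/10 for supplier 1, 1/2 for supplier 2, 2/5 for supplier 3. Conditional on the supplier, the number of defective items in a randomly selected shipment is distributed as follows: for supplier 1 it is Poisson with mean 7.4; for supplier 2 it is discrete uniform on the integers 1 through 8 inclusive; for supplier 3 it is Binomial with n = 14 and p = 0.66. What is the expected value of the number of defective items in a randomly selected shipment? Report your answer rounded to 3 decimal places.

Component means — 1: 7.4; 2: 4.5; 3: 9.24.
E[X] = 0.1·7.4 + 0.5·4.5 + 0.4·9.24 = 6.686.

6.686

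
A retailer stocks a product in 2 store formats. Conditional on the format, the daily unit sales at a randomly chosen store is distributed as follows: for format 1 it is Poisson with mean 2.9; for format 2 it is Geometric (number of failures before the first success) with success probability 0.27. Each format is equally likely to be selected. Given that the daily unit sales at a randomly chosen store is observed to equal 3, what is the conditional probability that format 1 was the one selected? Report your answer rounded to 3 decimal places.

Likelihoods P(X=3 | ·): 1: 0.22366; 2: 0.105035.
Posterior ∝ prior × likelihood. Numerator for 1: 0.5·0.22366 = 0.11183.
Normalizing constant: 0.5·0.22366 + 0.5·0.105035 = 0.164347.
P(1 | observation) = 0.11183 / 0.164347 = 0.68045.

0.680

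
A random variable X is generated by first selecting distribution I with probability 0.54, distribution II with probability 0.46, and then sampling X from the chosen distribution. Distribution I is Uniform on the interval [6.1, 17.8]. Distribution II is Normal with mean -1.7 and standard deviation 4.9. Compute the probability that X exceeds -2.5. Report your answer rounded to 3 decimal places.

0.800

Conditional on each component, P(X > -2.5): I: 1; II: 0.564845.
By total probability, P(X > -2.5) = 0.54·1 + 0.46·0.564845 = 0.799829.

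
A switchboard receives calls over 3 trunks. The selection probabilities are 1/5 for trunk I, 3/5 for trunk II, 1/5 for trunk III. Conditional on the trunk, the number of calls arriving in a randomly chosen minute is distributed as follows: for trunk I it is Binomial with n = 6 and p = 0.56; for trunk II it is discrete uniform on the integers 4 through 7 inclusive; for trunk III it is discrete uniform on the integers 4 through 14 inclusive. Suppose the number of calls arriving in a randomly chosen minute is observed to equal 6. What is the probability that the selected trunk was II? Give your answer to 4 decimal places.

0.8603

Likelihoods P(X=6 | ·): I: 0.030841; II: 0.25; III: 0.0909091.
Posterior ∝ prior × likelihood. Numerator for II: 0.6·0.25 = 0.15.
Normalizing constant: 0.2·0.030841 + 0.6·0.25 + 0.2·0.0909091 = 0.17435.
P(II | observation) = 0.15 / 0.17435 = 0.860338.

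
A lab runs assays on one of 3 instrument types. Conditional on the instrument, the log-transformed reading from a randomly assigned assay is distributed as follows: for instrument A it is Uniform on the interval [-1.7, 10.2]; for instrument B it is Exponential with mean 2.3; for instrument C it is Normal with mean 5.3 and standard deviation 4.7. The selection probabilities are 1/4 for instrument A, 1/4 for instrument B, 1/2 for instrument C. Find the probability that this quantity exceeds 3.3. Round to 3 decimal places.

0.537

Conditional on each instrument, P(X > 3.3): A: 0.579832; B: 0.238167; C: 0.664776.
By total probability, P(X > 3.3) = 0.25·0.579832 + 0.25·0.238167 + 0.5·0.664776 = 0.536888.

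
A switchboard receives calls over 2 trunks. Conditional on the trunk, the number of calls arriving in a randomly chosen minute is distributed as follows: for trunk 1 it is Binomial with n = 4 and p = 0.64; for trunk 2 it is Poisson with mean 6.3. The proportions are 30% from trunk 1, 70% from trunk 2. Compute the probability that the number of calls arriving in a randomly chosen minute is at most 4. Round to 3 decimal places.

Conditional on each trunk, P(X ≤ 4): 1: 1; 2: 0.246904.
By total probability, P(X ≤ 4) = 0.3·1 + 0.7·0.246904 = 0.472833.

0.473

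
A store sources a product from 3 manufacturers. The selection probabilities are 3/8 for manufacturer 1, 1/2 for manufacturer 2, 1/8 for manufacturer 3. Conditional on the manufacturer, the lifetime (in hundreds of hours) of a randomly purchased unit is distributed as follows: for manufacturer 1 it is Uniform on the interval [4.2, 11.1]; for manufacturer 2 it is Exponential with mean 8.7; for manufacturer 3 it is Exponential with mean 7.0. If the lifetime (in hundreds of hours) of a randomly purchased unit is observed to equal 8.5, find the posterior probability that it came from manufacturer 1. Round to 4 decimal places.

Likelihoods f(8.5 | ·): 1: 0.144928; 2: 0.0432683; 3: 0.0424174.
Posterior ∝ prior × likelihood. Numerator for 1: 0.375·0.144928 = 0.0543478.
Normalizing constant: 0.375·0.144928 + 0.5·0.0432683 + 0.125·0.0424174 = 0.0812842.
P(1 | observation) = 0.0543478 / 0.0812842 = 0.668615.

0.6686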